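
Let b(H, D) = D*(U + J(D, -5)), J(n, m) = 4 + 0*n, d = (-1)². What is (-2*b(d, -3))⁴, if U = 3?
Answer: 3111696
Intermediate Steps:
d = 1
J(n, m) = 4 (J(n, m) = 4 + 0 = 4)
b(H, D) = 7*D (b(H, D) = D*(3 + 4) = D*7 = 7*D)
(-2*b(d, -3))⁴ = (-14*(-3))⁴ = (-2*(-21))⁴ = 42⁴ = 3111696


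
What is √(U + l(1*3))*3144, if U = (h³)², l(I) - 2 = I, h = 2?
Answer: 3144*√69 ≈ 26116.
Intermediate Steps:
l(I) = 2 + I
U = 64 (U = (2³)² = 8² = 64)
√(U + l(1*3))*3144 = √(64 + (2 + 1*3))*3144 = √(64 + (2 + 3))*3144 = √(64 + 5)*3144 = √69*3144 = 3144*√69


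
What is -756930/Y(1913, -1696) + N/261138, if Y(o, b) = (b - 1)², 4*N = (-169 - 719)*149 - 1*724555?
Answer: -3258266043763/3008110250568 ≈ -1.0832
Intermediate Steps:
N = -856867/4 (N = ((-169 - 719)*149 - 1*724555)/4 = (-888*149 - 724555)/4 = (-132312 - 724555)/4 = (¼)*(-856867) = -856867/4 ≈ -2.1422e+5)
Y(o, b) = (-1 + b)²
-756930/Y(1913, -1696) + N/261138 = -756930/(-1 - 1696)² - 856867/4/261138 = -756930/((-1697)²) - 856867/4*1/261138 = -756930/2879809 - 856867/1044552 = -3258266043763/3008110250568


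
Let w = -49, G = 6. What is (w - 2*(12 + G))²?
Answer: 7225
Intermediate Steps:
(w - 2*(12 + G))² = (-49 - 2*(12 + 6))² = (-49 - 2*18)² = (-49 - 36)² = (-85)² = 7225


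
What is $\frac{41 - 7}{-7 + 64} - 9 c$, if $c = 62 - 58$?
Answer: $- \frac{2018}{57} \approx -35.404$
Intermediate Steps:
$c = 4$ ($c = 62 - 58 = 4$)
$\frac{41 - 7}{-7 + 64} - 9 c = \frac{41 - 7}{-7 + 64} - 36 = \frac{34}{57} - 36 = - \frac{2018}{57}$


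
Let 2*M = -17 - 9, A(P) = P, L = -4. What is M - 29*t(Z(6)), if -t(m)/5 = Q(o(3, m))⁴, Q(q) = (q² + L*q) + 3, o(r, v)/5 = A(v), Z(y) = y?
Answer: 54502327678532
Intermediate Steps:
o(r, v) = 5*v
M = -13 (M = (-17 - 9)/2 = (½)*(-26) = -13)
Q(q) = 3 + q² - 4*q (Q(q) = (q² - 4*q) + 3 = 3 + q² - 4*q)
t(m) = -5*(3 - 20*m + 25*m²)⁴ (t(m) = -5*(3 + (5*m)² - 20*m)⁴ = -5*(3 + 25*m² - 20*m)⁴ = -5*(3 - 20*m + 25*m²)⁴)
M - 29*t(Z(6)) = -13 - (-145)*(3 - 20*6 + 25*6²)⁴ = -13 - (-145)*(3 - 120 + 25*36)⁴ = -13 - (-145)*(3 - 120 + 900)⁴ = -13 - (-145)*783⁴ = -13 - (-145)*375878121921 = -13 - 29*(-1879390609605) = -13 + 54502327678545 = 54502327678532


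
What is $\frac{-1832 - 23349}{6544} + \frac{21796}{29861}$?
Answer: $- \frac{609296817}{195410384} \approx -3.118$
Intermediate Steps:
$\frac{-1832 - 23349}{6544} + \frac{21796}{29861} = \left(-25181\right) \frac{1}{6544} + 21796 \cdot \frac{1}{29861} = - \frac{25181}{6544} + \frac{21796}{29861} = - \frac{609296817}{195410384}$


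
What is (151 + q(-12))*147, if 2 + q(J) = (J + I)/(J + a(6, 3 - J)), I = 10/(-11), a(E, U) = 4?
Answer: 974169/44 ≈ 22140.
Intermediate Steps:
I = -10/11 (I = 10*(-1/11) = -10/11 ≈ -0.90909)
q(J) = -2 + (-10/11 + J)/(4 + J) (q(J) = -2 + (J - 10/11)/(J + 4) = -2 + (-10/11 + J)/(4 + J))
(151 + q(-12))*147 = (151 + (-98/11 - 1*(-12))/(4 - 12))*147 = (151 + (-98/11 + 12)/(-8))*147 = (151 - 1/8*34/11)*147 = (151 - 17/44)*147 = (6627/44)*147 = 974169/44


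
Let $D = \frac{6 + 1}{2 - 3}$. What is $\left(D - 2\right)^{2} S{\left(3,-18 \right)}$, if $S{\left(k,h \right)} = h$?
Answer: $-1458$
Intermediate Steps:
$D = -7$ ($D = \frac{7}{-1} = 7 \left(-1\right) = -7$)
$\left(D - 2\right)^{2} S{\left(3,-18 \right)} = \left(-7 - 2\right)^{2} \left(-18\right) = \left(-9\right)^{2} \left(-18\right) = 81 \left(-18\right) = -1458$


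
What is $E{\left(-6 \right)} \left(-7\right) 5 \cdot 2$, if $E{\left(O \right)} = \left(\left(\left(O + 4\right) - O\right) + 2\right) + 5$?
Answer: $-770$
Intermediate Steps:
$E{\left(O \right)} = 11$ ($E{\left(O \right)} = \left(\left(\left(4 + O\right) - O\right) + 2\right) + 5 = \left(4 + 2\right) + 5 = 6 + 5 = 11$)
$E{\left(-6 \right)} \left(-7\right) 5 \cdot 2 = 11 \left(-7\right) 5 \cdot 2 = \left(-77\right) 10 = -770$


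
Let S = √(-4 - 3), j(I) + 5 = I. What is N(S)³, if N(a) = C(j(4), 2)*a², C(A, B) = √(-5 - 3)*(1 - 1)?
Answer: 0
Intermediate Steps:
j(I) = -5 + I
C(A, B) = 0 (C(A, B) = √(-8)*0 = (2*I*√2)*0 = 0)
S = I*√7 (S = √(-7) = I*√7 ≈ 2.6458*I)
N(a) = 0 (N(a) = 0*a² = 0)
N(S)³ = 0³ = 0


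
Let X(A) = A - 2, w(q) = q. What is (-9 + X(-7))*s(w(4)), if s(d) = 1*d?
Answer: -72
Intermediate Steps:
s(d) = d
X(A) = -2 + A
(-9 + X(-7))*s(w(4)) = (-9 + (-2 - 7))*4 = (-9 - 9)*4 = -18*4 = -72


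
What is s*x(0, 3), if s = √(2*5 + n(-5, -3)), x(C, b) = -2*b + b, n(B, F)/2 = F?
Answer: -6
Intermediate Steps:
n(B, F) = 2*F
x(C, b) = -b
s = 2 (s = √(2*5 + 2*(-3)) = √(10 - 6) = √4 = 2)
s*x(0, 3) = 2*(-1*3) = 2*(-3) = -6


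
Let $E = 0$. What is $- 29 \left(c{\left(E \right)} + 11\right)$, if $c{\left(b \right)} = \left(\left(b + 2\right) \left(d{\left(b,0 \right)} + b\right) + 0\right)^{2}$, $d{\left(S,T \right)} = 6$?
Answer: $-4495$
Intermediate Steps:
$c{\left(b \right)} = \left(2 + b\right)^{2} \left(6 + b\right)^{2}$ ($c{\left(b \right)} = \left(\left(b + 2\right) \left(6 + b\right) + 0\right)^{2} = \left(\left(2 + b\right) \left(6 + b\right) + 0\right)^{2} = \left(\left(2 + b\right) \left(6 + b\right)\right)^{2} = \left(2 + b\right)^{2} \left(6 + b\right)^{2}$)
$- 29 \left(c{\left(E \right)} + 11\right) = - 29 \left(\left(2 + 0\right)^{2} \left(6 + 0\right)^{2} + 11\right) = - 29 \left(2^{2} \cdot 6^{2} + 11\right) = - 29 \left(4 \cdot 36 + 11\right) = - 29 \left(144 + 11\right) = \left(-29\right) 155 = -4495$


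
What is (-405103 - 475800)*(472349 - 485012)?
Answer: 11154874689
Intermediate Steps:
(-405103 - 475800)*(472349 - 485012) = -880903*(-12663) = 11154874689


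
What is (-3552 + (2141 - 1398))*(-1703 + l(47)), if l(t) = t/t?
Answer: 4780918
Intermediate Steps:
l(t) = 1
(-3552 + (2141 - 1398))*(-1703 + l(47)) = (-3552 + (2141 - 1398))*(-1703 + 1) = (-3552 + 743)*(-1702) = -2809*(-1702) = 4780918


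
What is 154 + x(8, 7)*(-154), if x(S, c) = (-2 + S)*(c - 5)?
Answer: -1694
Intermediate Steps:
x(S, c) = (-5 + c)*(-2 + S) (x(S, c) = (-2 + S)*(-5 + c) = (-5 + c)*(-2 + S))
154 + x(8, 7)*(-154) = 154 + (10 - 5*8 - 2*7 + 8*7)*(-154) = 154 + (10 - 40 - 14 + 56)*(-154) = 154 + 12*(-154) = 154 - 1848 = -1694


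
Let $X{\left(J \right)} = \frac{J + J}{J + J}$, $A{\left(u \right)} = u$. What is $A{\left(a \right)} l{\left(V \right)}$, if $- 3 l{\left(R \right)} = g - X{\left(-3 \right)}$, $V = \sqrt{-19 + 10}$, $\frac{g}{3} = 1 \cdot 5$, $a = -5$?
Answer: $\frac{70}{3} \approx 23.333$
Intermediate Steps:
$X{\left(J \right)} = 1$ ($X{\left(J \right)} = \frac{2 J}{2 J} = 2 J \frac{1}{2 J} = 1$)
$g = 15$ ($g = 3 \cdot 1 \cdot 5 = 3 \cdot 5 = 15$)
$V = 3 i$ ($V = \sqrt{-9} = 3 i \approx 3.0 i$)
$l{\left(R \right)} = - \frac{14}{3}$ ($l{\left(R \right)} = - \frac{15 - 1}{3} = \left(- \frac{1}{3}\right) 14 = - \frac{14}{3}$)
$A{\left(a \right)} l{\left(V \right)} = \left(-5\right) \left(- \frac{14}{3}\right) = \frac{70}{3}$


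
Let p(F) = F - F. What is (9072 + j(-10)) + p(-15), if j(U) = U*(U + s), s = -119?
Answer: 10362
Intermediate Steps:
j(U) = U*(-119 + U) (j(U) = U*(U - 119) = U*(-119 + U))
p(F) = 0
(9072 + j(-10)) + p(-15) = (9072 - 10*(-119 - 10)) + 0 = (9072 - 10*(-129)) + 0 = (9072 + 1290) + 0 = 10362 + 0 = 10362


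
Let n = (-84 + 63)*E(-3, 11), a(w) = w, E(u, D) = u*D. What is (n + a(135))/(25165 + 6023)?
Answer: 3/113 ≈ 0.026549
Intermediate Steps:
E(u, D) = D*u
n = 693 (n = (-84 + 63)*(11*(-3)) = -21*(-33) = 693)
(n + a(135))/(25165 + 6023) = (693 + 135)/(25165 + 6023) = 828/31188 = 828*(1/31188) = 3/113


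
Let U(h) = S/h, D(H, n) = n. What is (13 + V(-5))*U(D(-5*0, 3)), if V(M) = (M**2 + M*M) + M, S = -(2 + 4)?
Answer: -116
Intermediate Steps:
S = -6 (S = -1*6 = -6)
V(M) = M + 2*M**2 (V(M) = (M**2 + M**2) + M = 2*M**2 + M = M + 2*M**2)
U(h) = -6/h
(13 + V(-5))*U(D(-5*0, 3)) = (13 - 5*(1 + 2*(-5)))*(-6/3) = (13 - 5*(1 - 10))*(-6*1/3) = (13 - 5*(-9))*(-2) = (13 + 45)*(-2) = 58*(-2) = -116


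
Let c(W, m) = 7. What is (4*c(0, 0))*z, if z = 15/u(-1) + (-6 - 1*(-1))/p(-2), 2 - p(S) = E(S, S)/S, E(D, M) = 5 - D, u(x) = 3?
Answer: 1260/11 ≈ 114.55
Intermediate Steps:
p(S) = 2 - (5 - S)/S
z = 45/11 (z = 15/3 + (-6 - 1*(-1))/(3 - 5/(-2)) = 15*(⅓) + (-6 + 1)/(3 - 5*(-½)) = 5 - 5/(3 + 5/2) = 5 - 5/11/2 = 5 - 5*2/11 = 5 - 10/11 = 45/11 ≈ 4.0909)
(4*c(0, 0))*z = (4*7)*(45/11) = 28*(45/11) = 1260/11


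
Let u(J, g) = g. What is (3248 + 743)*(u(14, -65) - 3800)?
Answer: -15425215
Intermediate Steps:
(3248 + 743)*(u(14, -65) - 3800) = (3248 + 743)*(-65 - 3800) = 3991*(-3865) = -15425215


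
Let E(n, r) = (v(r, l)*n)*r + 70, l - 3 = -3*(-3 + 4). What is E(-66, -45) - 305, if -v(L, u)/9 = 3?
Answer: -80425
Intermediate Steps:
l = 0 (l = 3 - 3*(-3 + 4) = 3 - 3*1 = 3 - 3 = 0)
v(L, u) = -27 (v(L, u) = -9*3 = -27)
E(n, r) = 70 - 27*n*r (E(n, r) = (-27*n)*r + 70 = -27*n*r + 70 = 70 - 27*n*r)
E(-66, -45) - 305 = (70 - 27*(-66)*(-45)) - 305 = (70 - 80190) - 305 = -80120 - 305 = -80425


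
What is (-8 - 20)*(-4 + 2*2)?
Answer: 0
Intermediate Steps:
(-8 - 20)*(-4 + 2*2) = -28*(-4 + 4) = -28*0 = 0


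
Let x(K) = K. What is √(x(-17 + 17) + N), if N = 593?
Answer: √593 ≈ 24.352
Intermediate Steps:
√(x(-17 + 17) + N) = √((-17 + 17) + 593) = √(0 + 593) = √593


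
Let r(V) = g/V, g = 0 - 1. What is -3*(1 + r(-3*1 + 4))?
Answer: 0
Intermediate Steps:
g = -1
r(V) = -1/V
-3*(1 + r(-3*1 + 4)) = -3*(1 - 1/(-3*1 + 4)) = -3*(1 - 1/(-3 + 4)) = -3*(1 - 1/1) = -3*(1 - 1*1) = -3*(1 - 1) = -3*0 = 0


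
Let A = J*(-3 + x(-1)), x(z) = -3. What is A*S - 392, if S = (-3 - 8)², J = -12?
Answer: 8320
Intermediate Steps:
S = 121 (S = (-11)² = 121)
A = 72 (A = -12*(-3 - 3) = -12*(-6) = 72)
A*S - 392 = 72*121 - 392 = 8712 - 392 = 8320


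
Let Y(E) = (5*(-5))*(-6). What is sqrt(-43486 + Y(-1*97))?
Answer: 2*I*sqrt(10834) ≈ 208.17*I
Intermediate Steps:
Y(E) = 150 (Y(E) = -25*(-6) = 150)
sqrt(-43486 + Y(-1*97)) = sqrt(-43486 + 150) = sqrt(-43336) = 2*I*sqrt(10834)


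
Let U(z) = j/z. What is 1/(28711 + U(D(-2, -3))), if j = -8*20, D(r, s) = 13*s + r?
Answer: 41/1177311 ≈ 3.4825e-5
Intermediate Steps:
D(r, s) = r + 13*s
j = -160
U(z) = -160/z
1/(28711 + U(D(-2, -3))) = 1/(28711 - 160/(-2 + 13*(-3))) = 1/(28711 - 160/(-2 - 39)) = 1/(28711 - 160/(-41)) = 1/(28711 - 160*(-1/41)) = 1/(28711 + 160/41) = 1/(1177311/41) = 41/1177311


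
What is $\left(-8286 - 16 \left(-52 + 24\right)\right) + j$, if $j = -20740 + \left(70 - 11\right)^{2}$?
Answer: $-25097$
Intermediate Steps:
$j = -17259$ ($j = -20740 + 59^{2} = -20740 + 3481 = -17259$)
$\left(-8286 - 16 \left(-52 + 24\right)\right) + j = \left(-8286 - 16 \left(-52 + 24\right)\right) - 17259 = \left(-8286 - 16 \left(-28\right)\right) - 17259 = \left(-8286 - -448\right) - 17259 = \left(-8286 + 448\right) - 17259 = -7838 - 17259 = -25097$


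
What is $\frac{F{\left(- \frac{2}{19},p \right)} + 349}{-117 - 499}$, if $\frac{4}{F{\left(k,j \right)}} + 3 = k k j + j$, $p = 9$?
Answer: $- \frac{384971}{678216} \approx -0.56762$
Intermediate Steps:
$F{\left(k,j \right)} = \frac{4}{-3 + j + j k^{2}}$ ($F{\left(k,j \right)} = \frac{4}{-3 + \left(k k j + j\right)} = \frac{4}{-3 + \left(k^{2} j + j\right)} = \frac{4}{-3 + \left(j k^{2} + j\right)} = \frac{4}{-3 + \left(j + j k^{2}\right)} = \frac{4}{-3 + j + j k^{2}}$)
$\frac{F{\left(- \frac{2}{19},p \right)} + 349}{-117 - 499} = \frac{\frac{4}{-3 + 9 + 9 \left(- \frac{2}{19}\right)^{2}} + 349}{-117 - 499} = \frac{\frac{4}{-3 + 9 + 9 \left(\left(-2\right) \frac{1}{19}\right)^{2}} + 349}{-616} = \left(\frac{4}{-3 + 9 + 9 \left(- \frac{2}{19}\right)^{2}} + 349\right) \left(- \frac{1}{616}\right) = \left(\frac{4}{-3 + 9 + 9 \cdot \frac{4}{361}} + 349\right) \left(- \frac{1}{616}\right) = \left(\frac{4}{-3 + 9 + \frac{36}{361}} + 349\right) \left(- \frac{1}{616}\right) = \left(\frac{4}{\frac{2202}{361}} + 349\right) \left(- \frac{1}{616}\right) = \left(4 \cdot \frac{361}{2202} + 349\right) \left(- \frac{1}{616}\right) = \left(\frac{722}{1101} + 349\right) \left(- \frac{1}{616}\right) = \frac{384971}{1101} \left(- \frac{1}{616}\right) = - \frac{384971}{678216}$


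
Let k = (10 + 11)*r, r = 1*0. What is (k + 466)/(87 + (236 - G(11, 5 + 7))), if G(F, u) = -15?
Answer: 233/169 ≈ 1.3787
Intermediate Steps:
r = 0
k = 0 (k = (10 + 11)*0 = 21*0 = 0)
(k + 466)/(87 + (236 - G(11, 5 + 7))) = (0 + 466)/(87 + (236 - 1*(-15))) = 466/(87 + (236 + 15)) = 466/(87 + 251) = 466/338 = 466*(1/338) = 233/169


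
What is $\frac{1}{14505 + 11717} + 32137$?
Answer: $\frac{842696415}{26222} \approx 32137.0$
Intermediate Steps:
$\frac{1}{14505 + 11717} + 32137 = \frac{1}{26222} + 32137 = \frac{842696415}{26222}$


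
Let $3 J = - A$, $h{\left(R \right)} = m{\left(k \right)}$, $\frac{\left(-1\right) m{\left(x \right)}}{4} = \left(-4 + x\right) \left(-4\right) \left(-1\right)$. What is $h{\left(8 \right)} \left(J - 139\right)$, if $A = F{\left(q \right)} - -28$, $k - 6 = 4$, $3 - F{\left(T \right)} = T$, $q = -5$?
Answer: $14496$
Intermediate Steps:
$F{\left(T \right)} = 3 - T$
$k = 10$ ($k = 6 + 4 = 10$)
$A = 36$ ($A = \left(3 - -5\right) - -28 = \left(3 + 5\right) + 28 = 8 + 28 = 36$)
$m{\left(x \right)} = 64 - 16 x$ ($m{\left(x \right)} = - 4 \left(-4 + x\right) \left(-4\right) \left(-1\right) = - 4 \left(16 - 4 x\right) \left(-1\right) = - 4 \left(-16 + 4 x\right) = 64 - 16 x$)
$h{\left(R \right)} = -96$ ($h{\left(R \right)} = 64 - 160 = -96$)
$J = -12$ ($J = \frac{\left(-1\right) 36}{3} = \frac{1}{3} \left(-36\right) = -12$)
$h{\left(8 \right)} \left(J - 139\right) = - 96 \left(-12 - 139\right) = \left(-96\right) \left(-151\right) = 14496$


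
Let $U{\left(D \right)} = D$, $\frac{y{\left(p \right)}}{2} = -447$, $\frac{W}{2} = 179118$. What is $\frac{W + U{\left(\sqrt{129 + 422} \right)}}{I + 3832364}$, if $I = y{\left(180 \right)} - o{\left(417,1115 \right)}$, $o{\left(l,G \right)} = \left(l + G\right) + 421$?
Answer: $\frac{358236}{3829517} + \frac{\sqrt{551}}{3829517} \approx 0.093552$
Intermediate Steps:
$W = 358236$ ($W = 2 \cdot 179118 = 358236$)
$y{\left(p \right)} = -894$ ($y{\left(p \right)} = 2 \left(-447\right) = -894$)
$o{\left(l,G \right)} = 421 + G + l$ ($o{\left(l,G \right)} = \left(G + l\right) + 421 = 421 + G + l$)
$I = -2847$ ($I = -894 - \left(421 + 1115 + 417\right) = -894 - 1953 = -2847$)
$\frac{W + U{\left(\sqrt{129 + 422} \right)}}{I + 3832364} = \frac{358236 + \sqrt{129 + 422}}{-2847 + 3832364} = \frac{358236 + \sqrt{551}}{3829517} = \left(358236 + \sqrt{551}\right) \frac{1}{3829517} = \frac{358236}{3829517} + \frac{\sqrt{551}}{3829517}$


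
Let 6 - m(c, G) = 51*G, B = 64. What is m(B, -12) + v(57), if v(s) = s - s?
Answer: 618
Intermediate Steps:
v(s) = 0
m(c, G) = 6 - 51*G
m(B, -12) + v(57) = (6 - 51*(-12)) + 0 = (6 + 612) + 0 = 618 + 0 = 618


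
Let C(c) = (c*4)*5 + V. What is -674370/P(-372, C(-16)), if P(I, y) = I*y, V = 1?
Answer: -112395/19778 ≈ -5.6828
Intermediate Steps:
C(c) = 1 + 20*c (C(c) = (c*4)*5 + 1 = (4*c)*5 + 1 = 20*c + 1 = 1 + 20*c)
-674370/P(-372, C(-16)) = -674370*(-1/(372*(1 + 20*(-16)))) = -674370*(-1/(372*(1 - 320))) = -674370/((-372*(-319))) = -674370/118668 = -674370*1/118668 = -112395/19778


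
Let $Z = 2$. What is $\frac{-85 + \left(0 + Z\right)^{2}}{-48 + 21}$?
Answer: $3$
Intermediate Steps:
$\frac{-85 + \left(0 + Z\right)^{2}}{-48 + 21} = \frac{-85 + \left(0 + 2\right)^{2}}{-48 + 21} = \frac{-85 + 2^{2}}{-27} = - \frac{-85 + 4}{27} = \left(- \frac{1}{27}\right) \left(-81\right) = 3$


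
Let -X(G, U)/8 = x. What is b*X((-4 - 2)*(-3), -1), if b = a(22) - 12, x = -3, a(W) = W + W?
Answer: 768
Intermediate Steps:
a(W) = 2*W
X(G, U) = 24 (X(G, U) = -8*(-3) = 24)
b = 32 (b = 2*22 - 12 = 44 - 12 = 32)
b*X((-4 - 2)*(-3), -1) = 32*24 = 768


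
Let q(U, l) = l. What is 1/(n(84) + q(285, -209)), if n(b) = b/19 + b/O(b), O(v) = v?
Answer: -19/3868 ≈ -0.0049121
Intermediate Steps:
n(b) = 1 + b/19 (n(b) = b/19 + b/b = b*(1/19) + 1 = b/19 + 1 = 1 + b/19)
1/(n(84) + q(285, -209)) = 1/((1 + (1/19)*84) - 209) = 1/((1 + 84/19) - 209) = 1/(103/19 - 209) = 1/(-3868/19) = -19/3868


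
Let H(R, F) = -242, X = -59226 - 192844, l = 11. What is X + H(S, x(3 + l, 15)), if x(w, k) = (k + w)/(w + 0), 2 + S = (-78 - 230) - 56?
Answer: -252312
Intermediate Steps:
S = -366 (S = -2 + ((-78 - 230) - 56) = -2 + (-308 - 56) = -2 - 364 = -366)
x(w, k) = (k + w)/w
X = -252070
X + H(S, x(3 + l, 15)) = -252070 - 242 = -252312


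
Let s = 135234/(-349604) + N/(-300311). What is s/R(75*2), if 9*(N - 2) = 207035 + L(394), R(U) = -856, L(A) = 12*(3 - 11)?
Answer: 218931657497/404421198203088 ≈ 0.00054135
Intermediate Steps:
L(A) = -96 (L(A) = 12*(-8) = -96)
N = 206957/9 (N = 2 + (207035 - 96)/9 = 2 + (1/9)*206939 = 2 + 206939/9 = 206957/9 ≈ 22995.)
s = -218931657497/472454670798 (s = 135234/(-349604) + (206957/9)/(-300311) = 135234*(-1/349604) + (206957/9)*(-1/300311) = -67617/174802 - 206957/2702799 = -218931657497/472454670798 ≈ -0.46339)
s/R(75*2) = -218931657497/472454670798/(-856) = -218931657497/472454670798*(-1/856) = 218931657497/404421198203088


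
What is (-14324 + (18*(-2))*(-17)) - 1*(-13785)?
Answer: 73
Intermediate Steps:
(-14324 + (18*(-2))*(-17)) - 1*(-13785) = (-14324 - 36*(-17)) + 13785 = (-14324 + 612) + 13785 = -13712 + 13785 = 73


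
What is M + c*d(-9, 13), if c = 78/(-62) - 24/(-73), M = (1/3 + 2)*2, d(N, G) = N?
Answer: 88463/6789 ≈ 13.030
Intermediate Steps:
M = 14/3 (M = (1*(⅓) + 2)*2 = (⅓ + 2)*2 = (7/3)*2 = 14/3 ≈ 4.6667)
c = -2103/2263 (c = 78*(-1/62) - 24*(-1/73) = -39/31 + 24/73 = -2103/2263 ≈ -0.92930)
M + c*d(-9, 13) = 14/3 - 2103/2263*(-9) = 14/3 + 18927/2263 = 88463/6789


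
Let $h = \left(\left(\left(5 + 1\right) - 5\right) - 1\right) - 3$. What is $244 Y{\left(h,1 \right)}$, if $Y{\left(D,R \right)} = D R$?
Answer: $-732$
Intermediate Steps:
$h = -3$ ($h = \left(\left(6 - 5\right) - 1\right) - 3 = \left(1 - 1\right) - 3 = 0 - 3 = -3$)
$244 Y{\left(h,1 \right)} = 244 \left(\left(-3\right) 1\right) = 244 \left(-3\right) = -732$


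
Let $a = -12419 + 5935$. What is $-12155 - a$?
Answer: $-5671$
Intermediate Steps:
$a = -6484$
$-12155 - a = -12155 - -6484 = -12155 + 6484 = -5671$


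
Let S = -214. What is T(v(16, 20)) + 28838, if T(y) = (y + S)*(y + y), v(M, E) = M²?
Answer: 50342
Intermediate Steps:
T(y) = 2*y*(-214 + y) (T(y) = (y - 214)*(y + y) = (-214 + y)*(2*y) = 2*y*(-214 + y))
T(v(16, 20)) + 28838 = 2*16²*(-214 + 16²) + 28838 = 2*256*(-214 + 256) + 28838 = 2*256*42 + 28838 = 21504 + 28838 = 50342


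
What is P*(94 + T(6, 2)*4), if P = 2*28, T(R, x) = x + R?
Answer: 7056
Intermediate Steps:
T(R, x) = R + x
P = 56
P*(94 + T(6, 2)*4) = 56*(94 + (6 + 2)*4) = 56*(94 + 8*4) = 56*(94 + 32) = 56*126 = 7056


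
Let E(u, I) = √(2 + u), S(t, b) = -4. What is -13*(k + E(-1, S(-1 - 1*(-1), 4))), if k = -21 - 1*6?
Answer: 338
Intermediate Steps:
k = -27 (k = -21 - 6 = -27)
-13*(k + E(-1, S(-1 - 1*(-1), 4))) = -13*(-27 + √(2 - 1)) = -13*(-27 + √1) = -13*(-27 + 1) = -13*(-26) = 338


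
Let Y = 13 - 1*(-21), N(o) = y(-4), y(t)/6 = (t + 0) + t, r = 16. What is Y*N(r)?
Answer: -1632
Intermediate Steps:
y(t) = 12*t (y(t) = 6*((t + 0) + t) = 6*(t + t) = 6*(2*t) = 12*t)
N(o) = -48 (N(o) = 12*(-4) = -48)
Y = 34 (Y = 13 + 21 = 34)
Y*N(r) = 34*(-48) = -1632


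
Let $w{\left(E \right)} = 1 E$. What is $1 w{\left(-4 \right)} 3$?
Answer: $-12$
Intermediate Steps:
$w{\left(E \right)} = E$
$1 w{\left(-4 \right)} 3 = 1 \left(-4\right) 3 = \left(-4\right) 3 = -12$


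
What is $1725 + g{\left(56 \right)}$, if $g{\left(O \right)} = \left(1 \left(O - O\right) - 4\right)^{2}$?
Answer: $1741$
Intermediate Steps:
$g{\left(O \right)} = 16$ ($g{\left(O \right)} = \left(1 \cdot 0 - 4\right)^{2} = \left(0 - 4\right)^{2} = \left(-4\right)^{2} = 16$)
$1725 + g{\left(56 \right)} = 1725 + 16 = 1741$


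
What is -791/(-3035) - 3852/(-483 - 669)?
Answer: 350057/97120 ≈ 3.6044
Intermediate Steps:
-791/(-3035) - 3852/(-483 - 669) = -791*(-1/3035) - 3852/(-1152) = 791/3035 - 3852*(-1/1152) = 791/3035 + 107/32 = 350057/97120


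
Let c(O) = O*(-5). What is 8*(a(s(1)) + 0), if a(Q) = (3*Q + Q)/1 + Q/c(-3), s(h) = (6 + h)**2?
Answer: 23912/15 ≈ 1594.1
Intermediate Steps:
c(O) = -5*O
a(Q) = 61*Q/15 (a(Q) = (3*Q + Q)/1 + Q/((-5*(-3))) = (4*Q)*1 + Q/15 = 4*Q + Q*(1/15) = 4*Q + Q/15 = 61*Q/15)
8*(a(s(1)) + 0) = 8*(61*(6 + 1)**2/15 + 0) = 8*((61/15)*7**2 + 0) = 8*((61/15)*49 + 0) = 8*(2989/15 + 0) = 8*(2989/15) = 23912/15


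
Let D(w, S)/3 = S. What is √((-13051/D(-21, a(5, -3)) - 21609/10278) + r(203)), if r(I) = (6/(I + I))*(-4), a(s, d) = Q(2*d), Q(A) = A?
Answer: 10*√874140850289/347739 ≈ 26.887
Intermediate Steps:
a(s, d) = 2*d
D(w, S) = 3*S
r(I) = -12/I (r(I) = (6/(2*I))*(-4) = ((1/(2*I))*6)*(-4) = (3/I)*(-4) = -12/I)
√((-13051/D(-21, a(5, -3)) - 21609/10278) + r(203)) = √((-13051/(3*(2*(-3))) - 21609/10278) - 12/203) = √((-13051/(3*(-6)) - 21609*1/10278) - 12*1/203) = √((-13051/(-18) - 2401/1142) - 12/203) = √((-13051*(-1/18) - 2401/1142) - 12/203) = √((13051/18 - 2401/1142) - 12/203) = √(3715256/5139 - 12/203) = √(754135300/1043217) = 10*√874140850289/347739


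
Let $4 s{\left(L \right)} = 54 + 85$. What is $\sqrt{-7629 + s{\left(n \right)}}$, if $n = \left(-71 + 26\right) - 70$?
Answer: $\frac{i \sqrt{30377}}{2} \approx 87.145 i$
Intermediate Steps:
$n = -115$ ($n = -45 - 70 = -115$)
$s{\left(L \right)} = \frac{139}{4}$ ($s{\left(L \right)} = \frac{54 + 85}{4} = \frac{1}{4} \cdot 139 = \frac{139}{4}$)
$\sqrt{-7629 + s{\left(n \right)}} = \sqrt{-7629 + \frac{139}{4}} = \sqrt{- \frac{30377}{4}} = \frac{i \sqrt{30377}}{2}$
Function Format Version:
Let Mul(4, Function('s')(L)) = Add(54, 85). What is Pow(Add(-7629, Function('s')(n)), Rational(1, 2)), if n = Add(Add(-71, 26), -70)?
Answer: Mul(Rational(1, 2), I, Pow(30377, Rational(1, 2))) ≈ Mul(87.145, I)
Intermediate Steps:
n = -115 (n = Add(-45, -70) = -115)
Function('s')(L) = Rational(139, 4) (Function('s')(L) = Mul(Rational(1, 4), Add(54, 85)) = Mul(Rational(1, 4), 139) = Rational(139, 4))
Pow(Add(-7629, Function('s')(n)), Rational(1, 2)) = Pow(Add(-7629, Rational(139, 4)), Rational(1, 2)) = Pow(Rational(-30377, 4), Rational(1, 2)) = Mul(Rational(1, 2), I, Pow(30377, Rational(1, 2)))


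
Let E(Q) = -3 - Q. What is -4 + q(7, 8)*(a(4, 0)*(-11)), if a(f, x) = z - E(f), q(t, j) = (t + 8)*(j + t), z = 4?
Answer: -27229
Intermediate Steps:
q(t, j) = (8 + t)*(j + t)
a(f, x) = 7 + f (a(f, x) = 4 - (-3 - f) = 4 + (3 + f) = 7 + f)
-4 + q(7, 8)*(a(4, 0)*(-11)) = -4 + (7² + 8*8 + 8*7 + 8*7)*((7 + 4)*(-11)) = -4 + (49 + 64 + 56 + 56)*(11*(-11)) = -4 + 225*(-121) = -4 - 27225 = -27229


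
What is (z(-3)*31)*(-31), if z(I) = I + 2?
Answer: 961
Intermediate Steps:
z(I) = 2 + I
(z(-3)*31)*(-31) = ((2 - 3)*31)*(-31) = -1*31*(-31) = -31*(-31) = 961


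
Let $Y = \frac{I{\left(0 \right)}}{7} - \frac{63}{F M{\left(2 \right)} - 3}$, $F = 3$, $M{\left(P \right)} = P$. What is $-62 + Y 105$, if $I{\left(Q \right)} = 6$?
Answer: $-2177$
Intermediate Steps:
$Y = - \frac{141}{7}$ ($Y = \frac{6}{7} - \frac{63}{3 \cdot 2 - 3} = 6 \cdot \frac{1}{7} - \frac{63}{6 - 3} = \frac{6}{7} - \frac{63}{3} = \frac{6}{7} - 21 = - \frac{141}{7} \approx -20.143$)
$-62 + Y 105 = -62 - 2115 = -2177$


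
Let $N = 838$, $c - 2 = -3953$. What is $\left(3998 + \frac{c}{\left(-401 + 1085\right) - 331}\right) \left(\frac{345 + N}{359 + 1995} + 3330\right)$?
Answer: $\frac{11033573342029}{830962} \approx 1.3278 \cdot 10^{7}$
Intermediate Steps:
$c = -3951$ ($c = 2 - 3953 = -3951$)
$\left(3998 + \frac{c}{\left(-401 + 1085\right) - 331}\right) \left(\frac{345 + N}{359 + 1995} + 3330\right) = \left(3998 - \frac{3951}{\left(-401 + 1085\right) - 331}\right) \left(\frac{345 + 838}{359 + 1995} + 3330\right) = \left(3998 - \frac{3951}{684 - 331}\right) \left(\frac{1183}{2354} + 3330\right) = \left(3998 - \frac{3951}{353}\right) \left(1183 \cdot \frac{1}{2354} + 3330\right) = \left(3998 - \frac{3951}{353}\right) \left(\frac{1183}{2354} + 3330\right) = \left(3998 - \frac{3951}{353}\right) \frac{7840003}{2354} = \frac{1407343}{353} \cdot \frac{7840003}{2354} = \frac{11033573342029}{830962}$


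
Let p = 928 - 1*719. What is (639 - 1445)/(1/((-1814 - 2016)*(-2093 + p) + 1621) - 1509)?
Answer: 223737571/418883368 ≈ 0.53413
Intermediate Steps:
p = 209 (p = 928 - 719 = 209)
(639 - 1445)/(1/((-1814 - 2016)*(-2093 + p) + 1621) - 1509) = (639 - 1445)/(1/((-1814 - 2016)*(-2093 + 209) + 1621) - 1509) = -806/(1/(-3830*(-1884) + 1621) - 1509) = -806/(1/(7215720 + 1621) - 1509) = -806/(1/7217341 - 1509) = -806/(-10890967568/7217341) = -806*(-7217341/10890967568) = 223737571/418883368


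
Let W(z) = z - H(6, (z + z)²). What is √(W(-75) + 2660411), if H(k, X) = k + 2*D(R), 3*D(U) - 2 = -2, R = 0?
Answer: √2660330 ≈ 1631.1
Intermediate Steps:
D(U) = 0 (D(U) = ⅔ + (⅓)*(-2) = ⅔ - ⅔ = 0)
H(k, X) = k (H(k, X) = k + 2*0 = k + 0 = k)
W(z) = -6 + z (W(z) = z - 1*6 = z - 6 = -6 + z)
√(W(-75) + 2660411) = √((-6 - 75) + 2660411) = √(-81 + 2660411) = √2660330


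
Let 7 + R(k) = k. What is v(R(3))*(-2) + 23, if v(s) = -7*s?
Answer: -33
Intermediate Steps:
R(k) = -7 + k
v(R(3))*(-2) + 23 = -7*(-7 + 3)*(-2) + 23 = -7*(-4)*(-2) + 23 = 28*(-2) + 23 = -56 + 23 = -33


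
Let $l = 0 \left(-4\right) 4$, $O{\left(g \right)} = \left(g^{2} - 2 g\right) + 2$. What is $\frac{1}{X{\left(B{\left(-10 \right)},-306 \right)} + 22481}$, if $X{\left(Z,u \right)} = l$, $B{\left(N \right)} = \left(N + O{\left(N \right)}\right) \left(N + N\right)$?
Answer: $\frac{1}{22481} \approx 4.4482 \cdot 10^{-5}$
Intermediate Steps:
$O{\left(g \right)} = 2 + g^{2} - 2 g$
$B{\left(N \right)} = 2 N \left(2 + N^{2} - N\right)$ ($B{\left(N \right)} = \left(N + \left(2 + N^{2} - 2 N\right)\right) \left(N + N\right) = \left(2 + N^{2} - N\right) 2 N = 2 N \left(2 + N^{2} - N\right)$)
$l = 0$ ($l = 0 \cdot 4 = 0$)
$X{\left(Z,u \right)} = 0$
$\frac{1}{X{\left(B{\left(-10 \right)},-306 \right)} + 22481} = \frac{1}{0 + 22481} = \frac{1}{22481}$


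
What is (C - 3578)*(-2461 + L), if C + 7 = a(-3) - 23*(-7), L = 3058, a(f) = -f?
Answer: -2042337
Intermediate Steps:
C = 157 (C = -7 + (-1*(-3) - 23*(-7)) = -7 + (3 + 161) = -7 + 164 = 157)
(C - 3578)*(-2461 + L) = (157 - 3578)*(-2461 + 3058) = -3421*597 = -2042337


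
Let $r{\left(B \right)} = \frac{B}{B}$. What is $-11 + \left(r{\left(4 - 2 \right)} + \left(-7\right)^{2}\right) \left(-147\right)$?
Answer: $-7361$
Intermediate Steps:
$r{\left(B \right)} = 1$
$-11 + \left(r{\left(4 - 2 \right)} + \left(-7\right)^{2}\right) \left(-147\right) = -11 + \left(1 + \left(-7\right)^{2}\right) \left(-147\right) = -11 + \left(1 + 49\right) \left(-147\right) = -11 + 50 \left(-147\right) = -11 - 7350 = -7361$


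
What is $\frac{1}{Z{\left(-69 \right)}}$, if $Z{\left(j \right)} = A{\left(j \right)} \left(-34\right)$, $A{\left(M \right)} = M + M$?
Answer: $\frac{1}{4692} \approx 0.00021313$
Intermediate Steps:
$A{\left(M \right)} = 2 M$
$Z{\left(j \right)} = - 68 j$ ($Z{\left(j \right)} = 2 j \left(-34\right) = - 68 j$)
$\frac{1}{Z{\left(-69 \right)}} = \frac{1}{\left(-68\right) \left(-69\right)} = \frac{1}{4692}$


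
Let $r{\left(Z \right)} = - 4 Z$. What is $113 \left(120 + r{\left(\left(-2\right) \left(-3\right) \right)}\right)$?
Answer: $10848$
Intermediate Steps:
$113 \left(120 + r{\left(\left(-2\right) \left(-3\right) \right)}\right) = 113 \left(120 - 4 \left(\left(-2\right) \left(-3\right)\right)\right) = 113 \left(120 - 24\right) = 113 \cdot 96 = 10848$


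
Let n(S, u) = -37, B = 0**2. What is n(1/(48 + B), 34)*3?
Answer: -111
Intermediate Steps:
B = 0
n(1/(48 + B), 34)*3 = -37*3 = -111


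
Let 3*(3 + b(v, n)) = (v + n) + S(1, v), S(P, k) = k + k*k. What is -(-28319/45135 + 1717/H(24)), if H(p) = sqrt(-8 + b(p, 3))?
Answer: 28319/45135 - 1717*sqrt(22)/66 ≈ -121.39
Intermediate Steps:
S(P, k) = k + k**2
b(v, n) = -3 + n/3 + v/3 + v*(1 + v)/3 (b(v, n) = -3 + ((v + n) + v*(1 + v))/3 = -3 + ((n + v) + v*(1 + v))/3 = -3 + (n + v + v*(1 + v))/3 = -3 + (n/3 + v/3 + v*(1 + v)/3) = -3 + n/3 + v/3 + v*(1 + v)/3)
H(p) = sqrt(-10 + p/3 + p*(1 + p)/3) (H(p) = sqrt(-8 + (-3 + (1/3)*3 + p/3 + p*(1 + p)/3)) = sqrt(-8 + (-3 + 1 + p/3 + p*(1 + p)/3)) = sqrt(-8 + (-2 + p/3 + p*(1 + p)/3)) = sqrt(-10 + p/3 + p*(1 + p)/3))
-(-28319/45135 + 1717/H(24)) = -(-28319/45135 + 1717/((sqrt(3)*sqrt(-30 + 24 + 24*(1 + 24))/3))) = -(-28319*1/45135 + 1717/((sqrt(3)*sqrt(-30 + 24 + 24*25)/3))) = -(-28319/45135 + 1717/((sqrt(3)*sqrt(-30 + 24 + 600)/3))) = -(-28319/45135 + 1717/((sqrt(3)*sqrt(594)/3))) = -(-28319/45135 + 1717/((sqrt(3)*(3*sqrt(66))/3))) = -(-28319/45135 + 1717/((3*sqrt(22)))) = -(-28319/45135 + 1717*(sqrt(22)/66)) = -(-28319/45135 + 1717*sqrt(22)/66) = 28319/45135 - 1717*sqrt(22)/66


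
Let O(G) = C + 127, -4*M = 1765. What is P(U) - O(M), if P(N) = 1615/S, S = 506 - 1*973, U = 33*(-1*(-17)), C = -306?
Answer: 81978/467 ≈ 175.54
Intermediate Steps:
U = 561 (U = 33*17 = 561)
S = -467 (S = 506 - 973 = -467)
M = -1765/4 (M = -¼*1765 = -1765/4 ≈ -441.25)
O(G) = -179 (O(G) = -306 + 127 = -179)
P(N) = -1615/467 (P(N) = 1615/(-467) = 1615*(-1/467) = -1615/467)
P(U) - O(M) = -1615/467 - 1*(-179) = -1615/467 + 179 = 81978/467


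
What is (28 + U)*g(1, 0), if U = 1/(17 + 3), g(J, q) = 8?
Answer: 1122/5 ≈ 224.40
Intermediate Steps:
U = 1/20 ≈ 0.050000
(28 + U)*g(1, 0) = (28 + 1/20)*8 = (561/20)*8 = 1122/5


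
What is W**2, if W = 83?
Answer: 6889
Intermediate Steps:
W**2 = 83**2 = 6889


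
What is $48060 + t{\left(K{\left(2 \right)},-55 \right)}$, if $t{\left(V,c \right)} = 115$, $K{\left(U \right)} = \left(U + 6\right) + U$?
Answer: $48175$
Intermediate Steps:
$K{\left(U \right)} = 6 + 2 U$ ($K{\left(U \right)} = \left(6 + U\right) + U = 6 + 2 U$)
$48060 + t{\left(K{\left(2 \right)},-55 \right)} = 48060 + 115 = 48175$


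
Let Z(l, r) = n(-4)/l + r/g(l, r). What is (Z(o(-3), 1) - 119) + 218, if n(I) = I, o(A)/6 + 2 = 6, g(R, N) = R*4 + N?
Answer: 57527/582 ≈ 98.844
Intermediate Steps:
g(R, N) = N + 4*R (g(R, N) = 4*R + N = N + 4*R)
o(A) = 24 (o(A) = -12 + 6*6 = -12 + 36 = 24)
Z(l, r) = -4/l + r/(r + 4*l)
(Z(o(-3), 1) - 119) + 218 = ((-16*24 - 4*1 + 24*1)/(24*(1 + 4*24)) - 119) + 218 = ((-384 - 4 + 24)/(24*(1 + 96)) - 119) + 218 = ((1/24)*(-364)/97 - 119) + 218 = ((1/24)*(1/97)*(-364) - 119) + 218 = (-91/582 - 119) + 218 = -69349/582 + 218 = 57527/582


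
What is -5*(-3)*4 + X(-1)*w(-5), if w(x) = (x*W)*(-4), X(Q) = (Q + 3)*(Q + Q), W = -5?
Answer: 460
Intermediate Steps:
X(Q) = 2*Q*(3 + Q) (X(Q) = (3 + Q)*(2*Q) = 2*Q*(3 + Q))
w(x) = 20*x (w(x) = (x*(-5))*(-4) = -5*x*(-4) = 20*x)
-5*(-3)*4 + X(-1)*w(-5) = -5*(-3)*4 + (2*(-1)*(3 - 1))*(20*(-5)) = 15*4 + (2*(-1)*2)*(-100) = 60 - 4*(-100) = 60 + 400 = 460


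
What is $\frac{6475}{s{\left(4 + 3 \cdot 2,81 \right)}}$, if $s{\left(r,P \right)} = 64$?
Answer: $\frac{6475}{64} \approx 101.17$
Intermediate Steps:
$\frac{6475}{s{\left(4 + 3 \cdot 2,81 \right)}} = \frac{6475}{64}$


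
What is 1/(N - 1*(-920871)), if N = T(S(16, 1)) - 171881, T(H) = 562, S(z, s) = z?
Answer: 1/749552 ≈ 1.3341e-6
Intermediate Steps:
N = -171319 (N = 562 - 171881 = -171319)
1/(N - 1*(-920871)) = 1/(-171319 - 1*(-920871)) = 1/(-171319 + 920871) = 1/749552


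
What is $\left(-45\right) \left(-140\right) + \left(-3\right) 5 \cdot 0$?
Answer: $6300$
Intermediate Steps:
$\left(-45\right) \left(-140\right) + \left(-3\right) 5 \cdot 0 = 6300 - 0 = 6300 + 0 = 6300$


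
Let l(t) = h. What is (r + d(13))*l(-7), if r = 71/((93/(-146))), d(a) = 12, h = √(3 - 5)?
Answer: -9250*I*√2/93 ≈ -140.66*I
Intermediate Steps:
h = I*√2 (h = √(-2) = I*√2 ≈ 1.4142*I)
r = -10366/93 (r = 71/((93*(-1/146))) = 71/(-93/146) = 71*(-146/93) = -10366/93 ≈ -111.46)
l(t) = I*√2
(r + d(13))*l(-7) = (-10366/93 + 12)*(I*√2) = -9250*I*√2/93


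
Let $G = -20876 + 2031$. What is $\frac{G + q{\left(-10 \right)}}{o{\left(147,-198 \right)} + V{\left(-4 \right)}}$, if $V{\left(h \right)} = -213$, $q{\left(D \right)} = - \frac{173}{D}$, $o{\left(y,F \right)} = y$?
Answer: $\frac{62759}{220} \approx 285.27$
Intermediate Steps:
$G = -18845$
$\frac{G + q{\left(-10 \right)}}{o{\left(147,-198 \right)} + V{\left(-4 \right)}} = \frac{-18845 - \frac{173}{-10}}{147 - 213} = \frac{-18845 - - \frac{173}{10}}{-66} = \left(-18845 + \frac{173}{10}\right) \left(- \frac{1}{66}\right) = \left(- \frac{188277}{10}\right) \left(- \frac{1}{66}\right) = \frac{62759}{220}$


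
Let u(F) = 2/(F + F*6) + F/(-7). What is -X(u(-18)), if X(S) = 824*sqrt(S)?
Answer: -824*sqrt(23)/3 ≈ -1317.3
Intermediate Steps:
u(F) = -F/7 + 2/(7*F) (u(F) = 2/(F + 6*F) + F*(-1/7) = 2/((7*F)) - F/7 = 2*(1/(7*F)) - F/7 = 2/(7*F) - F/7 = -F/7 + 2/(7*F))
-X(u(-18)) = -824*sqrt((1/7)*(2 - 1*(-18)**2)/(-18)) = -824*sqrt((1/7)*(-1/18)*(2 - 1*324)) = -824*sqrt((1/7)*(-1/18)*(2 - 324)) = -824*sqrt((1/7)*(-1/18)*(-322)) = -824*sqrt(23/9) = -824*sqrt(23)/3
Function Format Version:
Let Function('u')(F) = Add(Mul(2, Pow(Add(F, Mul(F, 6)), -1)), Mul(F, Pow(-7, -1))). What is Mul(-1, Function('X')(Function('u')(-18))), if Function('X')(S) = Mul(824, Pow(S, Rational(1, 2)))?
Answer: Mul(Rational(-824, 3), Pow(23, Rational(1, 2))) ≈ -1317.3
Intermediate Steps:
Function('u')(F) = Add(Mul(Rational(-1, 7), F), Mul(Rational(2, 7), Pow(F, -1))) (Function('u')(F) = Add(Mul(2, Pow(Add(F, Mul(6, F)), -1)), Mul(F, Rational(-1, 7))) = Add(Mul(2, Pow(Mul(7, F), -1)), Mul(Rational(-1, 7), F)) = Add(Mul(2, Mul(Rational(1, 7), Pow(F, -1))), Mul(Rational(-1, 7), F)) = Add(Mul(Rational(2, 7), Pow(F, -1)), Mul(Rational(-1, 7), F)) = Add(Mul(Rational(-1, 7), F), Mul(Rational(2, 7), Pow(F, -1))))
Mul(-1, Function('X')(Function('u')(-18))) = Mul(-1, Mul(824, Pow(Mul(Rational(1, 7), Pow(-18, -1), Add(2, Mul(-1, Pow(-18, 2)))), Rational(1, 2)))) = Mul(-1, Mul(824, Pow(Mul(Rational(1, 7), Rational(-1, 18), Add(2, Mul(-1, 324))), Rational(1, 2)))) = Mul(-1, Mul(824, Pow(Mul(Rational(1, 7), Rational(-1, 18), Add(2, -324)), Rational(1, 2)))) = Mul(-1, Mul(824, Pow(Mul(Rational(1, 7), Rational(-1, 18), -322), Rational(1, 2)))) = Mul(-1, Mul(824, Pow(Rational(23, 9), Rational(1, 2)))) = Mul(-1, Mul(824, Mul(Rational(1, 3), Pow(23, Rational(1, 2))))) = Mul(-1, Mul(Rational(824, 3), Pow(23, Rational(1, 2)))) = Mul(Rational(-824, 3), Pow(23, Rational(1, 2)))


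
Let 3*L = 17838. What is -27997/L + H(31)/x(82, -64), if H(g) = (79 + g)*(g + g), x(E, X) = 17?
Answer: 40075771/101082 ≈ 396.47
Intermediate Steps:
L = 5946 (L = (⅓)*17838 = 5946)
H(g) = 2*g*(79 + g) (H(g) = (79 + g)*(2*g) = 2*g*(79 + g))
-27997/L + H(31)/x(82, -64) = -27997/5946 + (2*31*(79 + 31))/17 = -27997*1/5946 + (2*31*110)*(1/17) = -27997/5946 + 6820*(1/17) = -27997/5946 + 6820/17 = 40075771/101082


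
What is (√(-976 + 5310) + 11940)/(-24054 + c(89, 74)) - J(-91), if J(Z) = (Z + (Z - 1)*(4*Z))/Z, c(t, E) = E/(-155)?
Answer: 341622062/932111 - 155*√4334/3728444 ≈ 366.50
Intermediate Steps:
c(t, E) = -E/155 (c(t, E) = E*(-1/155) = -E/155)
J(Z) = (Z + 4*Z*(-1 + Z))/Z (J(Z) = (Z + (-1 + Z)*(4*Z))/Z = (Z + 4*Z*(-1 + Z))/Z)
(√(-976 + 5310) + 11940)/(-24054 + c(89, 74)) - J(-91) = (√(-976 + 5310) + 11940)/(-24054 - 1/155*74) - (-3 + 4*(-91)) = (√4334 + 11940)/(-24054 - 74/155) - (-3 - 364) = (11940 + √4334)/(-3728444/155) - 1*(-367) = (11940 + √4334)*(-155/3728444) + 367 = (-462675/932111 - 155*√4334/3728444) + 367 = 341622062/932111 - 155*√4334/3728444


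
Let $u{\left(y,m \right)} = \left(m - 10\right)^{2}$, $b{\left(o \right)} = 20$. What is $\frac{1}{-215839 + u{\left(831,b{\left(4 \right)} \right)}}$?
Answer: $- \frac{1}{215739} \approx -4.6352 \cdot 10^{-6}$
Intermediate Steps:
$u{\left(y,m \right)} = \left(-10 + m\right)^{2}$
$\frac{1}{-215839 + u{\left(831,b{\left(4 \right)} \right)}} = \frac{1}{-215839 + \left(-10 + 20\right)^{2}} = \frac{1}{-215839 + 10^{2}} = \frac{1}{-215839 + 100} = \frac{1}{-215739} = - \frac{1}{215739}$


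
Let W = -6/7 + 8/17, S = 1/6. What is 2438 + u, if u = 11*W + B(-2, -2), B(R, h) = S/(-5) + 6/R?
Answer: 8677651/3570 ≈ 2430.7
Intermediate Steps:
S = 1/6 ≈ 0.16667
W = -46/119 (W = -6*1/7 + 8*(1/17) = -6/7 + 8/17 = -46/119 ≈ -0.38655)
B(R, h) = -1/30 + 6/R (B(R, h) = (1/6)/(-5) + 6/R = (1/6)*(-1/5) + 6/R = -1/30 + 6/R)
u = -26009/3570 (u = 11*(-46/119) + (1/30)*(180 - 1*(-2))/(-2) = -506/119 + (1/30)*(-1/2)*(180 + 2) = -506/119 + (1/30)*(-1/2)*182 = -506/119 - 91/30 = -26009/3570 ≈ -7.2854)
2438 + u = 2438 - 26009/3570 = 8677651/3570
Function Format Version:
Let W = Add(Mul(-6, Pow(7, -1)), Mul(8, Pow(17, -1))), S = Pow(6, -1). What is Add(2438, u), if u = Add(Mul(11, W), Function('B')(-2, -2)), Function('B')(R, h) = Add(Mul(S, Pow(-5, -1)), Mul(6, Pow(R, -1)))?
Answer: Rational(8677651, 3570) ≈ 2430.7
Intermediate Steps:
S = Rational(1, 6) ≈ 0.16667
W = Rational(-46, 119) (W = Add(Mul(-6, Rational(1, 7)), Mul(8, Rational(1, 17))) = Add(Rational(-6, 7), Rational(8, 17)) = Rational(-46, 119) ≈ -0.38655)
Function('B')(R, h) = Add(Rational(-1, 30), Mul(6, Pow(R, -1))) (Function('B')(R, h) = Add(Mul(Rational(1, 6), Pow(-5, -1)), Mul(6, Pow(R, -1))) = Add(Mul(Rational(1, 6), Rational(-1, 5)), Mul(6, Pow(R, -1))) = Add(Rational(-1, 30), Mul(6, Pow(R, -1))))
u = Rational(-26009, 3570) (u = Add(Mul(11, Rational(-46, 119)), Mul(Rational(1, 30), Pow(-2, -1), Add(180, Mul(-1, -2)))) = Add(Rational(-506, 119), Mul(Rational(1, 30), Rational(-1, 2), Add(180, 2))) = Add(Rational(-506, 119), Mul(Rational(1, 30), Rational(-1, 2), 182)) = Add(Rational(-506, 119), Rational(-91, 30)) = Rational(-26009, 3570) ≈ -7.2854)
Add(2438, u) = Add(2438, Rational(-26009, 3570)) = Rational(8677651, 3570)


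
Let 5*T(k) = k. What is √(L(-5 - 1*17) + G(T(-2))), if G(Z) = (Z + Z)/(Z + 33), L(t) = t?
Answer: I*√585170/163 ≈ 4.693*I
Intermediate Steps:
T(k) = k/5
G(Z) = 2*Z/(33 + Z) (G(Z) = (2*Z)/(33 + Z) = 2*Z/(33 + Z))
√(L(-5 - 1*17) + G(T(-2))) = √((-5 - 1*17) + 2*((⅕)*(-2))/(33 + (⅕)*(-2))) = √((-5 - 17) + 2*(-⅖)/(33 - ⅖)) = √(-22 + 2*(-⅖)/(163/5)) = √(-22 + 2*(-⅖)*(5/163)) = √(-22 - 4/163) = √(-3590/163) = I*√585170/163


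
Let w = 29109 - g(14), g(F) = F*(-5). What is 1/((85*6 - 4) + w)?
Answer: 1/29685 ≈ 3.3687e-5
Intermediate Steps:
g(F) = -5*F
w = 29179 (w = 29109 - (-5)*14 = 29109 - 1*(-70) = 29109 + 70 = 29179)
1/((85*6 - 4) + w) = 1/((85*6 - 4) + 29179) = 1/((510 - 4) + 29179) = 1/(506 + 29179) = 1/29685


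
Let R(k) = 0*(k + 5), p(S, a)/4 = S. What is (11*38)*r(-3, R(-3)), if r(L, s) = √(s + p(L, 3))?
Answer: 836*I*√3 ≈ 1448.0*I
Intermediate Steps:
p(S, a) = 4*S
R(k) = 0 (R(k) = 0*(5 + k) = 0)
r(L, s) = √(s + 4*L)
(11*38)*r(-3, R(-3)) = (11*38)*√(0 + 4*(-3)) = 418*√(0 - 12) = 418*√(-12) = 418*(2*I*√3) = 836*I*√3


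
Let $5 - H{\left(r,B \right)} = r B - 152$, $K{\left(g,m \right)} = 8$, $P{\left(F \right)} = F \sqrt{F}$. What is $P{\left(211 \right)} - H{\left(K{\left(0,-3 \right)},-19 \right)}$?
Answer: $-309 + 211 \sqrt{211} \approx 2756.0$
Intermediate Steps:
$P{\left(F \right)} = F^{\frac{3}{2}}$
$H{\left(r,B \right)} = 157 - B r$ ($H{\left(r,B \right)} = 5 - \left(r B - 152\right) = 5 - \left(B r - 152\right) = 5 - \left(-152 + B r\right) = 157 - B r$)
$P{\left(211 \right)} - H{\left(K{\left(0,-3 \right)},-19 \right)} = 211^{\frac{3}{2}} - \left(157 - \left(-19\right) 8\right) = 211 \sqrt{211} - \left(157 + 152\right) = 211 \sqrt{211} - 309 = -309 + 211 \sqrt{211}$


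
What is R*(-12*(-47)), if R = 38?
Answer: 21432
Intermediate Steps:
R*(-12*(-47)) = 38*(-12*(-47)) = 38*564 = 21432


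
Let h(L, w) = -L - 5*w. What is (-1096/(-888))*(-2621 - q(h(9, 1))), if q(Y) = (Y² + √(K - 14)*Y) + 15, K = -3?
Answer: -129328/37 + 1918*I*√17/111 ≈ -3495.4 + 71.244*I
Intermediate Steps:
q(Y) = 15 + Y² + I*Y*√17 (q(Y) = (Y² + √(-3 - 14)*Y) + 15 = (Y² + √(-17)*Y) + 15 = (Y² + (I*√17)*Y) + 15 = (Y² + I*Y*√17) + 15 = 15 + Y² + I*Y*√17)
(-1096/(-888))*(-2621 - q(h(9, 1))) = (-1096/(-888))*(-2621 - (15 + (-1*9 - 5*1)² + I*(-1*9 - 5*1)*√17)) = (-1096*(-1/888))*(-2621 - (15 + (-9 - 5)² + I*(-9 - 5)*√17)) = 137*(-2621 - (15 + (-14)² + I*(-14)*√17))/111 = 137*(-2621 - (15 + 196 - 14*I*√17))/111 = 137*(-2621 - (211 - 14*I*√17))/111 = 137*(-2621 + (-211 + 14*I*√17))/111 = 137*(-2832 + 14*I*√17)/111 = -129328/37 + 1918*I*√17/111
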